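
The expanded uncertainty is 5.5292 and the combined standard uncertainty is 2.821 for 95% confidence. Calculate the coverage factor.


k = U / uc
k = 5.5292 / 2.821
k = 1.96

1.96


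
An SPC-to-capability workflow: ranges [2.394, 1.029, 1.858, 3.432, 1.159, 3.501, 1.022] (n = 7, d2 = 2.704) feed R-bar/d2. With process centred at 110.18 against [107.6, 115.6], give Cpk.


R_bar = (2.394 + 1.029 + 1.858 + 3.432 + 1.159 + 3.501 + 1.022) / 7 = 2.0564286
sigma = R_bar / d2 = 2.0564286 / 2.704 = 0.76051354
Cp = (USL - LSL)/(6*sigma) = (115.6 - 107.6)/(6*0.76051354) = 1.7532
Cpu = (115.6 - 110.18)/(3*0.76051354) = 2.3756
Cpl = (110.18 - 107.6)/(3*0.76051354) = 1.1308
Cpk = min(Cpu, Cpl) = 1.1308

1.1308


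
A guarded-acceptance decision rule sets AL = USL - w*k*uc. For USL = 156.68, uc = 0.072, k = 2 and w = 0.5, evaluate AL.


U = k * uc = 2 * 0.072 = 0.144
guard band g = w * U = 0.5 * 0.144 = 0.072
AL = USL - g = 156.68 - 0.072
AL = 156.6080

156.6080


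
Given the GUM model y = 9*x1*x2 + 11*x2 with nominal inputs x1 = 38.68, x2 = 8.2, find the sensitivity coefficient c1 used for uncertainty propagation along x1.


y = 9*x1*x2 + 11*x2
dy/dx1 = 9*x2
Evaluate at x2 = 8.2: c1 = 9 * 8.2
c1 = 73.8000

73.8000


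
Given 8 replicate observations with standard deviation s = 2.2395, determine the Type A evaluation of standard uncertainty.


u_A = s / sqrt(n)
u_A = 2.2395 / sqrt(8)
u_A = 2.2395 / 2.8284271
u_A = 0.7918

0.7918


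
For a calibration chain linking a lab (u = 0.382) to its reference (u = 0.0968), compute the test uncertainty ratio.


TUR = u_lab / u_ref
= 0.382 / 0.0968
= 3.9463

3.9463


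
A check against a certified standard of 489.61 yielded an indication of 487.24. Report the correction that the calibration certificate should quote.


Correction = standard - reading
= 489.61 - 487.24
= 2.3700

2.3700


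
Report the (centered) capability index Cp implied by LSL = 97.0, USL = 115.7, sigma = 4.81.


Cp = (USL - LSL) / (6 * sigma)
= (115.7 - 97.0) / (6 * 4.81)
= 18.7000 / 28.8600
= 0.6480

0.6480


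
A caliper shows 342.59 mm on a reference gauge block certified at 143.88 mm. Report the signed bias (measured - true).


Systematic error = measured - true
= 342.59 - 143.88
= 198.7100

198.7100


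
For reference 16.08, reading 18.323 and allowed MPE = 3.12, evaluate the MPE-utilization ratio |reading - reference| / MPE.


e = indication - reference = 18.323 - 16.08 = 2.2430
|e| = 2.2430
ratio = |e| / MPE = 2.2430 / 3.12
ratio = 0.7189

0.7189


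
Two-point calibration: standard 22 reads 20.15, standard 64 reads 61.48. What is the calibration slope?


slope = (y2 - y1) / (x2 - x1)
= (61.48 - 20.15) / (64 - 22)
= 41.3300 / 42
= 0.9840

0.9840


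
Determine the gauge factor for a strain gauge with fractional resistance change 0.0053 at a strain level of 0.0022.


GF = (dR/R) / epsilon
= 0.0053 / 0.0022
= 2.4091

2.4091


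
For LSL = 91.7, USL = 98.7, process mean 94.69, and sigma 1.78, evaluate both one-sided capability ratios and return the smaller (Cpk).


Cpu = (USL - mean) / (3*sigma) = (98.7 - 94.69) / (3*1.78) = 0.7509
Cpl = (mean - LSL) / (3*sigma) = (94.69 - 91.7) / (3*1.78) = 0.5599
Cpk = min(Cpu, Cpl) = 0.5599

0.5599


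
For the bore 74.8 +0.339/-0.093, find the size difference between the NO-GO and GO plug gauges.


GO = nominal - lower_tol (smallest hole = maximum material condition)
GO = 74.8 - 0.093 = 74.707
NO-GO = nominal + upper_tol (largest hole = least material condition)
NO-GO = 74.8 + 0.339 = 75.139
spread = NO-GO - GO = 75.139 - 74.707 = 0.4320

0.4320


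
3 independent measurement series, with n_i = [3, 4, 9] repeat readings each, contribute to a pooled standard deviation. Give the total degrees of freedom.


nu = sum_i (n_i - 1)
nu = ((3 - 1) + (4 - 1) + (9 - 1))
nu = 2 + 3 + 8
nu = 13

13


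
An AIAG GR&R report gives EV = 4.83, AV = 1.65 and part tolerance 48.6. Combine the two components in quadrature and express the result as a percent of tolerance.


GRR = sqrt(EV^2 + AV^2) = sqrt(4.83^2 + 1.65^2) = 5.1040572
%GRR = GRR / tol * 100 = 5.1040572 / 48.6 * 100
%GRR = 10.5022

10.5022


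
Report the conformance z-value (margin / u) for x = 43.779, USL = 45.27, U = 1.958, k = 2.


u = U / k = 1.958 / 2 = 0.979
margin = |USL - x| = |45.27 - 43.779| = 1.491
z = margin / u = 1.491 / 0.979
z = 1.5230

1.5230


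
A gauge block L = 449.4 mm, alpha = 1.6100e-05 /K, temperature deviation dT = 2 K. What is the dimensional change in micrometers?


dL = L * alpha * dT
= 449.4 * 1.6100e-05 * 2
= 0.0144707 mm
dL_um = 0.0144707 * 1000 = 14.4707 um

14.4707


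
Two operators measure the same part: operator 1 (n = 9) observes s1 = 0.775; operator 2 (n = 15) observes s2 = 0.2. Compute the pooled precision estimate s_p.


s_p = sqrt(((n1-1)*s1^2 + (n2-1)*s2^2) / (n1+n2-2))
numerator = (9-1)*0.775^2 + (15-1)*0.2^2 = 4.805 + 0.56 = 5.365
denominator = 9 + 15 - 2 = 22
s_p^2 = 5.365 / 22 = 0.24386364
s_p = sqrt(0.24386364) = 0.4938

0.4938


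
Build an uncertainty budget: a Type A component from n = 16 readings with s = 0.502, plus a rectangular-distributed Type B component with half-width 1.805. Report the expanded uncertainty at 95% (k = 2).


u_A = s / sqrt(n) = 0.502 / sqrt(16) = 0.1255
u_B = half_width / sqrt(3) = 1.805 / sqrt(3) = 1.0421172
uc = sqrt(u_A^2 + u_B^2) = sqrt(0.1255^2 + 1.0421172^2) = 1.0496468
U = k * uc = 2 * 1.0496468
U = 2.0993

2.0993


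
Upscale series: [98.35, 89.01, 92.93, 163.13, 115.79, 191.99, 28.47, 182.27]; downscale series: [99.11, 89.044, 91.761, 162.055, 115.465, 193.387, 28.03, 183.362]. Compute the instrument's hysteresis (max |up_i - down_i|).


|98.35 - 99.11| = 0.7600
|89.01 - 89.044| = 0.0340
|92.93 - 91.761| = 1.1690
|163.13 - 162.055| = 1.0750
|115.79 - 115.465| = 0.3250
|191.99 - 193.387| = 1.3970
|28.47 - 28.03| = 0.4400
|182.27 - 183.362| = 1.0920
hysteresis = max(diffs) = 1.3970

1.3970


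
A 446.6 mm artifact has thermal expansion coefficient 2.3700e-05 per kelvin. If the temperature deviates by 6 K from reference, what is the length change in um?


dL = L * alpha * dT
= 446.6 * 2.3700e-05 * 6
= 0.0635065 mm
dL_um = 0.0635065 * 1000 = 63.5065 um

63.5065


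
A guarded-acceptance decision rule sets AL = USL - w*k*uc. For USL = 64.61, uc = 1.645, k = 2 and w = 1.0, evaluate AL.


U = k * uc = 2 * 1.645 = 3.29
guard band g = w * U = 1.0 * 3.29 = 3.29
AL = USL - g = 64.61 - 3.29
AL = 61.3200

61.3200


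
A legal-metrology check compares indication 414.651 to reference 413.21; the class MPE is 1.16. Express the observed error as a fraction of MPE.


e = indication - reference = 414.651 - 413.21 = 1.4410
|e| = 1.4410
ratio = |e| / MPE = 1.4410 / 1.16
ratio = 1.2422

1.2422


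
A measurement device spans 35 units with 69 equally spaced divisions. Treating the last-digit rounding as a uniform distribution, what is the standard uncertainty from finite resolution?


resolution = range / divisions
resolution = 35 / 69 = 0.50724638
u_res = resolution / (2*sqrt(3))
u_res = 0.50724638 / 3.4641016
u_res = 0.1464

0.1464


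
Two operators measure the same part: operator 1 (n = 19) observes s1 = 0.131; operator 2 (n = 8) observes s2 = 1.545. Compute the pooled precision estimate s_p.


s_p = sqrt(((n1-1)*s1^2 + (n2-1)*s2^2) / (n1+n2-2))
numerator = (19-1)*0.131^2 + (8-1)*1.545^2 = 0.308898 + 16.709175 = 17.018073
denominator = 19 + 8 - 2 = 25
s_p^2 = 17.018073 / 25 = 0.68072292
s_p = sqrt(0.68072292) = 0.8251

0.8251


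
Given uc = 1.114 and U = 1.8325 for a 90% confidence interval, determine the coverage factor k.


k = U / uc
k = 1.8325 / 1.114
k = 1.645

1.645


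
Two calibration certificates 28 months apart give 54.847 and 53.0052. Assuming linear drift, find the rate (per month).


rate = (v2 - v1) / months
= (53.0052 - 54.847) / 28
= -1.8418 / 28
= -0.0658

-0.0658


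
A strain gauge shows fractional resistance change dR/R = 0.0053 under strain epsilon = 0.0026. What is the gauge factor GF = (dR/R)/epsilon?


GF = (dR/R) / epsilon
= 0.0053 / 0.0026
= 2.0385

2.0385


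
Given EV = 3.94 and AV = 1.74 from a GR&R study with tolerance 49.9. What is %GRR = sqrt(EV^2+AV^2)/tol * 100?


GRR = sqrt(EV^2 + AV^2) = sqrt(3.94^2 + 1.74^2) = 4.3071104
%GRR = GRR / tol * 100 = 4.3071104 / 49.9 * 100
%GRR = 8.6315

8.6315


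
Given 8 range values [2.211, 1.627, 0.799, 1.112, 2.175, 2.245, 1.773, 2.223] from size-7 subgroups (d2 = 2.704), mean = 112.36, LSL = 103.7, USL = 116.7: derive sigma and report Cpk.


R_bar = (2.211 + 1.627 + 0.799 + 1.112 + 2.175 + 2.245 + 1.773 + 2.223) / 8 = 1.770625
sigma = R_bar / d2 = 1.770625 / 2.704 = 0.65481694
Cp = (USL - LSL)/(6*sigma) = (116.7 - 103.7)/(6*0.65481694) = 3.3088
Cpu = (116.7 - 112.36)/(3*0.65481694) = 2.2093
Cpl = (112.36 - 103.7)/(3*0.65481694) = 4.4084
Cpk = min(Cpu, Cpl) = 2.2093

2.2093


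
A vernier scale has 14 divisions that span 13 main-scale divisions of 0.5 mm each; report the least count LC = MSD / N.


LC = MSD / n_div
= 0.5 / 14
= 0.0357

0.0357


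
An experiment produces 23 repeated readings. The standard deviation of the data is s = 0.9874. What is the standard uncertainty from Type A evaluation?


u_A = s / sqrt(n)
u_A = 0.9874 / sqrt(23)
u_A = 0.9874 / 4.7958315
u_A = 0.2059

0.2059


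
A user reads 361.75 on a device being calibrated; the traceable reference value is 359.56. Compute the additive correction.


Correction = standard - reading
= 359.56 - 361.75
= -2.1900

-2.1900


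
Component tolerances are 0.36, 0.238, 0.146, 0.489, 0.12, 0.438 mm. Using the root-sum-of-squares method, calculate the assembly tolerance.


RSS = sqrt(0.36^2 + 0.238^2 + 0.146^2 + 0.489^2 + 0.12^2 + 0.438^2)
= sqrt(0.652925)
= 0.8080

0.8080


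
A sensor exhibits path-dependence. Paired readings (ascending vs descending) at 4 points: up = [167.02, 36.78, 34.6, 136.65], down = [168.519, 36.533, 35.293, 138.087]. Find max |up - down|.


|167.02 - 168.519| = 1.4990
|36.78 - 36.533| = 0.2470
|34.6 - 35.293| = 0.6930
|136.65 - 138.087| = 1.4370
hysteresis = max(diffs) = 1.4990

1.4990


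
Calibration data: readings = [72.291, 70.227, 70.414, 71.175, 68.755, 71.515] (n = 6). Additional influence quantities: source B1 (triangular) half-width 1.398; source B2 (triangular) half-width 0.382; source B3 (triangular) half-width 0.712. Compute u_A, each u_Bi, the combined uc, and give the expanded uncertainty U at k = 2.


mean = (72.291 + 70.227 + 70.414 + 71.175 + 68.755 + 71.515) / 6 = 70.7295
s = sqrt(sum((x - mean)^2)/(n-1)) = 1.2251089
u_A = s / sqrt(n) = 1.2251089 / sqrt(6) = 0.50014861
u_B1 = 1.398 / sqrt(6) = 0.57073111
u_B2 = 0.382 / sqrt(6) = 0.15595085
u_B3 = 0.712 / sqrt(6) = 0.29067278
uc = sqrt(0.50014861^2 + 0.57073111^2 + 0.15595085^2 + 0.29067278^2) = 0.82746236
U = k * uc = 2 * 0.82746236
U = 1.6549

1.6549


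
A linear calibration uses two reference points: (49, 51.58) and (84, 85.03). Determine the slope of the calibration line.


slope = (y2 - y1) / (x2 - x1)
= (85.03 - 51.58) / (84 - 49)
= 33.4500 / 35
= 0.9557

0.9557


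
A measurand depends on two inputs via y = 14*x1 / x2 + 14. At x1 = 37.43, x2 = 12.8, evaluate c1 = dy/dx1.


y = 14*x1 / x2 + 14
dy/dx1 = 14/x2
Evaluate at x2 = 12.8: c1 = 14 / 12.8
c1 = 1.0938

1.0938


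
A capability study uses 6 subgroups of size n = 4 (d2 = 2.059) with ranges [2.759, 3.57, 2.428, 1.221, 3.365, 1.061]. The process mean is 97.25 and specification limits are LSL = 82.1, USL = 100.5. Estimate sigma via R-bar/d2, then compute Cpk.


R_bar = (2.759 + 3.57 + 2.428 + 1.221 + 3.365 + 1.061) / 6 = 2.4006667
sigma = R_bar / d2 = 2.4006667 / 2.059 = 1.1659382
Cp = (USL - LSL)/(6*sigma) = (100.5 - 82.1)/(6*1.1659382) = 2.6302
Cpu = (100.5 - 97.25)/(3*1.1659382) = 0.9292
Cpl = (97.25 - 82.1)/(3*1.1659382) = 4.3313
Cpk = min(Cpu, Cpl) = 0.9292

0.9292


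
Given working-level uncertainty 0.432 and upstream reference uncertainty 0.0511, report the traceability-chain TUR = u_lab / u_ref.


TUR = u_lab / u_ref
= 0.432 / 0.0511
= 8.4540

8.4540


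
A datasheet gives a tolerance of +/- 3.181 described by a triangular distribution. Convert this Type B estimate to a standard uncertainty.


u_B = half_width / sqrt(6)
u_B = 3.181 / 2.4494897
u_B = 1.2986

1.2986


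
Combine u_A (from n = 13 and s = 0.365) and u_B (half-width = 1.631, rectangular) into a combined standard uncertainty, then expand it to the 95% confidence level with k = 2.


u_A = s / sqrt(n) = 0.365 / sqrt(13) = 0.10123279
u_B = half_width / sqrt(3) = 1.631 / sqrt(3) = 0.94165829
uc = sqrt(u_A^2 + u_B^2) = sqrt(0.10123279^2 + 0.94165829^2) = 0.94708416
U = k * uc = 2 * 0.94708416
U = 1.8942

1.8942


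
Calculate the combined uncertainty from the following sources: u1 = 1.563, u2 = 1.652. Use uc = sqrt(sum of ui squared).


uc = sqrt(1.563^2 + 1.652^2)
uc = sqrt(5.172073)
uc = 2.2742

2.2742


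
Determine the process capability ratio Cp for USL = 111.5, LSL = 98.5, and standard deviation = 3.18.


Cp = (USL - LSL) / (6 * sigma)
= (111.5 - 98.5) / (6 * 3.18)
= 13.0000 / 19.0800
= 0.6813

0.6813


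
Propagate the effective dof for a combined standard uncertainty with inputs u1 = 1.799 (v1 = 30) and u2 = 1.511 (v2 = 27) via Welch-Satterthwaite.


uc = sqrt(u1^2 + u2^2) = sqrt(1.799^2 + 1.511^2) = 2.3493663
v_eff = uc^4 / (u1^4/v1 + u2^4/v2)
= 2.3493663^4 / (1.799^4/30 + 1.511^4/27)
= 30.465123 / 0.54220384
v_eff = 56.1876

56.1876


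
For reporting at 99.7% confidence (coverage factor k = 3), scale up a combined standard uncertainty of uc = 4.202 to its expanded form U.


U = k * uc
U = 3 * 4.202
U = 12.6060

12.6060


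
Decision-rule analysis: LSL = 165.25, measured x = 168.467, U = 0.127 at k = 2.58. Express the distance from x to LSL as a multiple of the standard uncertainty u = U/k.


u = U / k = 0.127 / 2.58 = 0.049224806
margin = |LSL - x| = |165.25 - 168.467| = 3.217
z = margin / u = 3.217 / 0.049224806
z = 65.3532

65.3532


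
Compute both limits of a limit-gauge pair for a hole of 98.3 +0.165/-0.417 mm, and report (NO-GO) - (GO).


GO = nominal - lower_tol (smallest hole = maximum material condition)
GO = 98.3 - 0.417 = 97.883
NO-GO = nominal + upper_tol (largest hole = least material condition)
NO-GO = 98.3 + 0.165 = 98.465
spread = NO-GO - GO = 98.465 - 97.883 = 0.5820

0.5820


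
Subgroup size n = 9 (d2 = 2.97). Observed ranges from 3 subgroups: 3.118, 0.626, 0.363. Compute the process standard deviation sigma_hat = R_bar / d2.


R_bar = (3.118 + 0.626 + 0.363) / 3
R_bar = 4.107 / 3 = 1.369
sigma_hat = R_bar / d2 = 1.369 / 2.97 = 0.4609

0.4609


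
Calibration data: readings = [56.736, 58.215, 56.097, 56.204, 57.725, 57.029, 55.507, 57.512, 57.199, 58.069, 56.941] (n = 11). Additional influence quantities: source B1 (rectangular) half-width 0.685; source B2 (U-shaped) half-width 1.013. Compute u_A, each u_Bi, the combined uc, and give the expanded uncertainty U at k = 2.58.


mean = (56.736 + 58.215 + 56.097 + 56.204 + 57.725 + 57.029 + 55.507 + 57.512 + 57.199 + 58.069 + 56.941) / 11 = 57.02127273
s = sqrt(sum((x - mean)^2)/(n-1)) = 0.84814328
u_A = s / sqrt(n) = 0.84814328 / sqrt(11) = 0.25572482
u_B1 = 0.685 / sqrt(3) = 0.39548493
u_B2 = 1.013 / sqrt(2) = 0.71629917
uc = sqrt(0.25572482^2 + 0.39548493^2 + 0.71629917^2) = 0.8572561
U = k * uc = 2.58 * 0.8572561
U = 2.2117

2.2117


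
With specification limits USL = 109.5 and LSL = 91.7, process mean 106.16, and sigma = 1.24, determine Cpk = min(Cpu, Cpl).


Cpu = (USL - mean) / (3*sigma) = (109.5 - 106.16) / (3*1.24) = 0.8978
Cpl = (mean - LSL) / (3*sigma) = (106.16 - 91.7) / (3*1.24) = 3.8871
Cpk = min(Cpu, Cpl) = 0.8978

0.8978


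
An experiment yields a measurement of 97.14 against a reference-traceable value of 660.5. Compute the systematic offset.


Systematic error = measured - true
= 97.14 - 660.5
= -563.3600

-563.3600


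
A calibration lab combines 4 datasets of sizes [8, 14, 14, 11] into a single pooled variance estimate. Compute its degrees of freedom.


nu = sum_i (n_i - 1)
nu = ((8 - 1) + (14 - 1) + (14 - 1) + (11 - 1))
nu = 7 + 13 + 13 + 10
nu = 43

43


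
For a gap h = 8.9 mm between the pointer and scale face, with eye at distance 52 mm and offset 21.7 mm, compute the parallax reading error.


error = h * offset / d
= 8.9 * 21.7 / 52
= 3.7140

3.7140


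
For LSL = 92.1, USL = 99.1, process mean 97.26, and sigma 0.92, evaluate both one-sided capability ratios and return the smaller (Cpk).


Cpu = (USL - mean) / (3*sigma) = (99.1 - 97.26) / (3*0.92) = 0.6667
Cpl = (mean - LSL) / (3*sigma) = (97.26 - 92.1) / (3*0.92) = 1.8696
Cpk = min(Cpu, Cpl) = 0.6667

0.6667


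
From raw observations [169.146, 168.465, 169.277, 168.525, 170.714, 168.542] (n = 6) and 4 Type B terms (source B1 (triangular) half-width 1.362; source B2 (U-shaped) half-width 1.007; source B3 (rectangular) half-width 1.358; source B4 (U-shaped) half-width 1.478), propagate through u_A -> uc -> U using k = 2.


mean = (169.146 + 168.465 + 169.277 + 168.525 + 170.714 + 168.542) / 6 = 169.1115
s = sqrt(sum((x - mean)^2)/(n-1)) = 0.8582379
u_A = s / sqrt(n) = 0.8582379 / sqrt(6) = 0.35037416
u_B1 = 1.362 / sqrt(6) = 0.55603417
u_B2 = 1.007 / sqrt(2) = 0.71205653
u_B3 = 1.358 / sqrt(3) = 0.78404167
u_B4 = 1.478 / sqrt(2) = 1.0451038
uc = sqrt(0.35037416^2 + 0.55603417^2 + 0.71205653^2 + 0.78404167^2 + 1.0451038^2) = 1.6266296
U = k * uc = 2 * 1.6266296
U = 3.2533

3.2533


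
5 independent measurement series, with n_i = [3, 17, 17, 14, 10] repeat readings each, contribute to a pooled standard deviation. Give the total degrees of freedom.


nu = sum_i (n_i - 1)
nu = ((3 - 1) + (17 - 1) + (17 - 1) + (14 - 1) + (10 - 1))
nu = 2 + 16 + 16 + 13 + 9
nu = 56

56


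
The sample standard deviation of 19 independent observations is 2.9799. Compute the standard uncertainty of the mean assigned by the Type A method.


u_A = s / sqrt(n)
u_A = 2.9799 / sqrt(19)
u_A = 2.9799 / 4.3588989
u_A = 0.6836

0.6836


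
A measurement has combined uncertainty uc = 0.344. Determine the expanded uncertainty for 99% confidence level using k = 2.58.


U = k * uc
U = 2.58 * 0.344
U = 0.8875

0.8875


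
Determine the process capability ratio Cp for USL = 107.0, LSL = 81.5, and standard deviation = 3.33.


Cp = (USL - LSL) / (6 * sigma)
= (107.0 - 81.5) / (6 * 3.33)
= 25.5000 / 19.9800
= 1.2763

1.2763


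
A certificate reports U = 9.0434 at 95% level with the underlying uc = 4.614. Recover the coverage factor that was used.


k = U / uc
k = 9.0434 / 4.614
k = 1.96

1.96


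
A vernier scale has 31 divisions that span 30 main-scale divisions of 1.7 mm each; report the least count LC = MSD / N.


LC = MSD / n_div
= 1.7 / 31
= 0.0548

0.0548


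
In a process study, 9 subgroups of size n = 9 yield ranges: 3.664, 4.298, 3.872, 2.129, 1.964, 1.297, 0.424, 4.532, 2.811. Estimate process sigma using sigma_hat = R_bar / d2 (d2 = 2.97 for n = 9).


R_bar = (3.664 + 4.298 + 3.872 + 2.129 + 1.964 + 1.297 + 0.424 + 4.532 + 2.811) / 9
R_bar = 24.991 / 9 = 2.7767778
sigma_hat = R_bar / d2 = 2.7767778 / 2.97 = 0.9349

0.9349


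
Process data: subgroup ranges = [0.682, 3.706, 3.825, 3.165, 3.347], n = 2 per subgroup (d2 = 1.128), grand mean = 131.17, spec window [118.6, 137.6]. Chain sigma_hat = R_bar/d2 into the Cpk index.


R_bar = (0.682 + 3.706 + 3.825 + 3.165 + 3.347) / 5 = 2.945
sigma = R_bar / d2 = 2.945 / 1.128 = 2.6108156
Cp = (USL - LSL)/(6*sigma) = (137.6 - 118.6)/(6*2.6108156) = 1.2129
Cpu = (137.6 - 131.17)/(3*2.6108156) = 0.8209
Cpl = (131.17 - 118.6)/(3*2.6108156) = 1.6049
Cpk = min(Cpu, Cpl) = 0.8209

0.8209


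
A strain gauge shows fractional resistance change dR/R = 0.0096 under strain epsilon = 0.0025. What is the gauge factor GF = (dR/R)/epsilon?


GF = (dR/R) / epsilon
= 0.0096 / 0.0025
= 3.8400

3.8400


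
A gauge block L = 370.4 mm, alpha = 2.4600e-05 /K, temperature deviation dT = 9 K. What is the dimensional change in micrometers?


dL = L * alpha * dT
= 370.4 * 2.4600e-05 * 9
= 0.0820066 mm
dL_um = 0.0820066 * 1000 = 82.0066 um

82.0066


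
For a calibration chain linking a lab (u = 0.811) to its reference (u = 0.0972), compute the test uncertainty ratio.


TUR = u_lab / u_ref
= 0.811 / 0.0972
= 8.3436

8.3436


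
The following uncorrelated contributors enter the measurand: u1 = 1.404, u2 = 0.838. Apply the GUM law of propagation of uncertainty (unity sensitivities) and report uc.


uc = sqrt(1.404^2 + 0.838^2)
uc = sqrt(2.67346)
uc = 1.6351

1.6351


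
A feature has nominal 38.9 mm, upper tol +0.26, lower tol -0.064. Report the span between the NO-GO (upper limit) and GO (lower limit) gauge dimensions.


GO = nominal - lower_tol (smallest hole = maximum material condition)
GO = 38.9 - 0.064 = 38.836
NO-GO = nominal + upper_tol (largest hole = least material condition)
NO-GO = 38.9 + 0.26 = 39.16
spread = NO-GO - GO = 39.16 - 38.836 = 0.3240

0.3240


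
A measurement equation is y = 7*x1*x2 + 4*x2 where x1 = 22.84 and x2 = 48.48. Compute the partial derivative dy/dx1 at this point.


y = 7*x1*x2 + 4*x2
dy/dx1 = 7*x2
Evaluate at x2 = 48.48: c1 = 7 * 48.48
c1 = 339.3600

339.3600


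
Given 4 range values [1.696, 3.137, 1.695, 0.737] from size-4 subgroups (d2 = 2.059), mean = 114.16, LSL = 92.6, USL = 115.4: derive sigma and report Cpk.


R_bar = (1.696 + 3.137 + 1.695 + 0.737) / 4 = 1.81625
sigma = R_bar / d2 = 1.81625 / 2.059 = 0.88210296
Cp = (USL - LSL)/(6*sigma) = (115.4 - 92.6)/(6*0.88210296) = 4.3079
Cpu = (115.4 - 114.16)/(3*0.88210296) = 0.4686
Cpl = (114.16 - 92.6)/(3*0.88210296) = 8.1472
Cpk = min(Cpu, Cpl) = 0.4686

0.4686


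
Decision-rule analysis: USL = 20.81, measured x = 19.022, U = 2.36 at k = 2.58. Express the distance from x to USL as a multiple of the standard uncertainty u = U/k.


u = U / k = 2.36 / 2.58 = 0.91472868
margin = |USL - x| = |20.81 - 19.022| = 1.788
z = margin / u = 1.788 / 0.91472868
z = 1.9547

1.9547


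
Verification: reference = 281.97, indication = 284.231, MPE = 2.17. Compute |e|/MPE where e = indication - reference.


e = indication - reference = 284.231 - 281.97 = 2.2610
|e| = 2.2610
ratio = |e| / MPE = 2.2610 / 2.17
ratio = 1.0419

1.0419


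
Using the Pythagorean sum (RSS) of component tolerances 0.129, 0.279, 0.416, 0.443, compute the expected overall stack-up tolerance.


RSS = sqrt(0.129^2 + 0.279^2 + 0.416^2 + 0.443^2)
= sqrt(0.463787)
= 0.6810

0.6810


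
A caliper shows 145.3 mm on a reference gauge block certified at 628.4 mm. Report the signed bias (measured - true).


Systematic error = measured - true
= 145.3 - 628.4
= -483.1000

-483.1000


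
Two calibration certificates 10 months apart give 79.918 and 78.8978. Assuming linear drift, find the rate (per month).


rate = (v2 - v1) / months
= (78.8978 - 79.918) / 10
= -1.0202 / 10
= -0.1020

-0.1020


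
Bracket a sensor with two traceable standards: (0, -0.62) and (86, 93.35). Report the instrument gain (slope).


slope = (y2 - y1) / (x2 - x1)
= (93.35 - -0.62) / (86 - 0)
= 93.9700 / 86
= 1.0927

1.0927


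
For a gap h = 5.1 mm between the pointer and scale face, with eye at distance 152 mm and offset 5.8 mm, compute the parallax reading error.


error = h * offset / d
= 5.1 * 5.8 / 152
= 0.1946

0.1946


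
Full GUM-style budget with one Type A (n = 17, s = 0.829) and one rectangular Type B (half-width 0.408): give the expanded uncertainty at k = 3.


u_A = s / sqrt(n) = 0.829 / sqrt(17) = 0.20106203
u_B = half_width / sqrt(3) = 0.408 / sqrt(3) = 0.23555891
uc = sqrt(u_A^2 + u_B^2) = sqrt(0.20106203^2 + 0.23555891^2) = 0.30969976
U = k * uc = 3 * 0.30969976
U = 0.9291

0.9291


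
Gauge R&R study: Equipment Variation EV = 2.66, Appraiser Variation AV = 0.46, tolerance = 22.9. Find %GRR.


GRR = sqrt(EV^2 + AV^2) = sqrt(2.66^2 + 0.46^2) = 2.6994814
%GRR = GRR / tol * 100 = 2.6994814 / 22.9 * 100
%GRR = 11.7881

11.7881


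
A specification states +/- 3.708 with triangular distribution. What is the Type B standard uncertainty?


u_B = half_width / sqrt(6)
u_B = 3.708 / 2.4494897
u_B = 1.5138

1.5138


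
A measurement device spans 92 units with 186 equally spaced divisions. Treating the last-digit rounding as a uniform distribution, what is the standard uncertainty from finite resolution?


resolution = range / divisions
resolution = 92 / 186 = 0.49462366
u_res = resolution / (2*sqrt(3))
u_res = 0.49462366 / 3.4641016
u_res = 0.1428

0.1428


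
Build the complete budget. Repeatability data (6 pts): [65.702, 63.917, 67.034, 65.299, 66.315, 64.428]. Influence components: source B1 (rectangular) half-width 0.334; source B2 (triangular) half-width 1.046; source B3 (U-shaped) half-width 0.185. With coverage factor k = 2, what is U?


mean = (65.702 + 63.917 + 67.034 + 65.299 + 66.315 + 64.428) / 6 = 65.44916667
s = sqrt(sum((x - mean)^2)/(n-1)) = 1.1608751
u_A = s / sqrt(n) = 1.1608751 / sqrt(6) = 0.47392528
u_B1 = 0.334 / sqrt(3) = 0.19283499
u_B2 = 1.046 / sqrt(6) = 0.42702771
u_B3 = 0.185 / sqrt(2) = 0.13081475
uc = sqrt(0.47392528^2 + 0.19283499^2 + 0.42702771^2 + 0.13081475^2) = 0.67915806
U = k * uc = 2 * 0.67915806
U = 1.3583

1.3583


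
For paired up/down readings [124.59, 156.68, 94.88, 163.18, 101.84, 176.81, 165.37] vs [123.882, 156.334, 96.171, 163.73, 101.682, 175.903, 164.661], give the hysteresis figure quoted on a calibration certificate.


|124.59 - 123.882| = 0.7080
|156.68 - 156.334| = 0.3460
|94.88 - 96.171| = 1.2910
|163.18 - 163.73| = 0.5500
|101.84 - 101.682| = 0.1580
|176.81 - 175.903| = 0.9070
|165.37 - 164.661| = 0.7090
hysteresis = max(diffs) = 1.2910

1.2910


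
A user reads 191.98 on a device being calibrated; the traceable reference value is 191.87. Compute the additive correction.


Correction = standard - reading
= 191.87 - 191.98
= -0.1100

-0.1100


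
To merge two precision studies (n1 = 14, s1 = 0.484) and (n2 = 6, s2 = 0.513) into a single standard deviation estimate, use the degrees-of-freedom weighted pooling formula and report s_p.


s_p = sqrt(((n1-1)*s1^2 + (n2-1)*s2^2) / (n1+n2-2))
numerator = (14-1)*0.484^2 + (6-1)*0.513^2 = 3.045328 + 1.315845 = 4.361173
denominator = 14 + 6 - 2 = 18
s_p^2 = 4.361173 / 18 = 0.24228739
s_p = sqrt(0.24228739) = 0.4922

0.4922


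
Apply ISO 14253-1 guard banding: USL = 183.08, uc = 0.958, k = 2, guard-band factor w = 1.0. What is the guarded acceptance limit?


U = k * uc = 2 * 0.958 = 1.916
guard band g = w * U = 1.0 * 1.916 = 1.916
AL = USL - g = 183.08 - 1.916
AL = 181.1640

181.1640


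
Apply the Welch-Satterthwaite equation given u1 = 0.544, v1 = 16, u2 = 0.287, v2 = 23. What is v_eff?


uc = sqrt(u1^2 + u2^2) = sqrt(0.544^2 + 0.287^2) = 0.61506504
v_eff = uc^4 / (u1^4/v1 + u2^4/v2)
= 0.61506504^4 / (0.544^4/16 + 0.287^4/23)
= 0.14311468 / 0.0057686171
v_eff = 24.8092

24.8092


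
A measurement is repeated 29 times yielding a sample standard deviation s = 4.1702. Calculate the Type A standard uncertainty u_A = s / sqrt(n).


u_A = s / sqrt(n)
u_A = 4.1702 / sqrt(29)
u_A = 4.1702 / 5.3851648
u_A = 0.7744

0.7744


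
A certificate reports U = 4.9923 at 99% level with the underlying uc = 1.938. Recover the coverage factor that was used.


k = U / uc
k = 4.9923 / 1.938
k = 2.576

2.576


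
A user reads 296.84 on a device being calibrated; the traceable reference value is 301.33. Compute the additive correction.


Correction = standard - reading
= 301.33 - 296.84
= 4.4900

4.4900


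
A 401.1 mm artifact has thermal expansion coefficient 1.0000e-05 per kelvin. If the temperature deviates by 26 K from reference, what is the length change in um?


dL = L * alpha * dT
= 401.1 * 1.0000e-05 * 26
= 0.1042860 mm
dL_um = 0.1042860 * 1000 = 104.2860 um

104.2860


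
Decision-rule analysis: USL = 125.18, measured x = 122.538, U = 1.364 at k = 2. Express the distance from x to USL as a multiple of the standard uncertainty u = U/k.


u = U / k = 1.364 / 2 = 0.682
margin = |USL - x| = |125.18 - 122.538| = 2.642
z = margin / u = 2.642 / 0.682
z = 3.8739

3.8739


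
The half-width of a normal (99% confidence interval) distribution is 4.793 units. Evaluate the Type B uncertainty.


u_B = half_width / 2.576
u_B = 4.793 / 2.576
u_B = 1.8606

1.8606


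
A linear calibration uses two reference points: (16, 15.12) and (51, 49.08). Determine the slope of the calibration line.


slope = (y2 - y1) / (x2 - x1)
= (49.08 - 15.12) / (51 - 16)
= 33.9600 / 35
= 0.9703

0.9703


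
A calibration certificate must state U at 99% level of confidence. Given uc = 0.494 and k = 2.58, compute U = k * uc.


U = k * uc
U = 2.58 * 0.494
U = 1.2745

1.2745


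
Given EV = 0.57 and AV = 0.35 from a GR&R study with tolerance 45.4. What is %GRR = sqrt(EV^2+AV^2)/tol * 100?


GRR = sqrt(EV^2 + AV^2) = sqrt(0.57^2 + 0.35^2) = 0.66887966
%GRR = GRR / tol * 100 = 0.66887966 / 45.4 * 100
%GRR = 1.4733

1.4733


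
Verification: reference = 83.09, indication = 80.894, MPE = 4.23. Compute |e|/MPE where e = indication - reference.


e = indication - reference = 80.894 - 83.09 = -2.1960
|e| = 2.1960
ratio = |e| / MPE = 2.1960 / 4.23
ratio = 0.5191

0.5191


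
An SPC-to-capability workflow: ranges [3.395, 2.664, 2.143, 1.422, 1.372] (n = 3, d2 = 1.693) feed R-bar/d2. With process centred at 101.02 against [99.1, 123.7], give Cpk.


R_bar = (3.395 + 2.664 + 2.143 + 1.422 + 1.372) / 5 = 2.1992
sigma = R_bar / d2 = 2.1992 / 1.693 = 1.2989959
Cp = (USL - LSL)/(6*sigma) = (123.7 - 99.1)/(6*1.2989959) = 3.1563
Cpu = (123.7 - 101.02)/(3*1.2989959) = 5.8199
Cpl = (101.02 - 99.1)/(3*1.2989959) = 0.4927
Cpk = min(Cpu, Cpl) = 0.4927

0.4927


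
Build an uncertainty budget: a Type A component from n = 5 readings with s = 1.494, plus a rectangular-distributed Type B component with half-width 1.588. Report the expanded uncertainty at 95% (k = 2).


u_A = s / sqrt(n) = 1.494 / sqrt(5) = 0.66813711
u_B = half_width / sqrt(3) = 1.588 / sqrt(3) = 0.91683223
uc = sqrt(u_A^2 + u_B^2) = sqrt(0.66813711^2 + 0.91683223^2) = 1.1344552
U = k * uc = 2 * 1.1344552
U = 2.2689

2.2689


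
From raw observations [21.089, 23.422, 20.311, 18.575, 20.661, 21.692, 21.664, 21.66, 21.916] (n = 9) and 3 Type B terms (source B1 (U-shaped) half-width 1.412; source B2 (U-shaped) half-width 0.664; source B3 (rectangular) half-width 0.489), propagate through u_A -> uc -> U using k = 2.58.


mean = (21.089 + 23.422 + 20.311 + 18.575 + 20.661 + 21.692 + 21.664 + 21.66 + 21.916) / 9 = 21.22111111
s = sqrt(sum((x - mean)^2)/(n-1)) = 1.3275295
u_A = s / sqrt(n) = 1.3275295 / sqrt(9) = 0.44250983
u_B1 = 1.412 / sqrt(2) = 0.99843478
u_B2 = 0.664 / sqrt(2) = 0.4695189
u_B3 = 0.489 / sqrt(3) = 0.28232428
uc = sqrt(0.44250983^2 + 0.99843478^2 + 0.4695189^2 + 0.28232428^2) = 1.2218191
U = k * uc = 2.58 * 1.2218191
U = 3.1523

3.1523


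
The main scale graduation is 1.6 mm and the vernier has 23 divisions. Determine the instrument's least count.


LC = MSD / n_div
= 1.6 / 23
= 0.0696

0.0696


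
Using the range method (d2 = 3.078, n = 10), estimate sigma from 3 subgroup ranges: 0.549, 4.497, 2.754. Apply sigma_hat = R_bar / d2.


R_bar = (0.549 + 4.497 + 2.754) / 3
R_bar = 7.8 / 3 = 2.6
sigma_hat = R_bar / d2 = 2.6 / 3.078 = 0.8447

0.8447


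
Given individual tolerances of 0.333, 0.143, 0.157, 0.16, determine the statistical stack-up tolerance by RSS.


RSS = sqrt(0.333^2 + 0.143^2 + 0.157^2 + 0.16^2)
= sqrt(0.181587)
= 0.4261

0.4261


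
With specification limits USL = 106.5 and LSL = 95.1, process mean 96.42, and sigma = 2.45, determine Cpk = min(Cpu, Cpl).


Cpu = (USL - mean) / (3*sigma) = (106.5 - 96.42) / (3*2.45) = 1.3714
Cpl = (mean - LSL) / (3*sigma) = (96.42 - 95.1) / (3*2.45) = 0.1796
Cpk = min(Cpu, Cpl) = 0.1796

0.1796


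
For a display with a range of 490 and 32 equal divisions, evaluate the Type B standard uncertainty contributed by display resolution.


resolution = range / divisions
resolution = 490 / 32 = 15.3125
u_res = resolution / (2*sqrt(3))
u_res = 15.3125 / 3.4641016
u_res = 4.4203

4.4203


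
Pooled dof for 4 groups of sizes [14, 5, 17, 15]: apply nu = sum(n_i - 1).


nu = sum_i (n_i - 1)
nu = ((14 - 1) + (5 - 1) + (17 - 1) + (15 - 1))
nu = 13 + 4 + 16 + 14
nu = 47

47


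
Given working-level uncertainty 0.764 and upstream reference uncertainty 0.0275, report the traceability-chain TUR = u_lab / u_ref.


TUR = u_lab / u_ref
= 0.764 / 0.0275
= 27.7818

27.7818


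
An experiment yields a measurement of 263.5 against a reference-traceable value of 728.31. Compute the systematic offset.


Systematic error = measured - true
= 263.5 - 728.31
= -464.8100

-464.8100


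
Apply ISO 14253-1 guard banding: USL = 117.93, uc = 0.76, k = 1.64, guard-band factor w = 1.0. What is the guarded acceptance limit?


U = k * uc = 1.64 * 0.76 = 1.2464
guard band g = w * U = 1.0 * 1.2464 = 1.2464
AL = USL - g = 117.93 - 1.2464
AL = 116.6836

116.6836


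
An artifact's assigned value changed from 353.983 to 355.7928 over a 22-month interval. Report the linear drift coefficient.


rate = (v2 - v1) / months
= (355.7928 - 353.983) / 22
= 1.8098 / 22
= 0.0823

0.0823


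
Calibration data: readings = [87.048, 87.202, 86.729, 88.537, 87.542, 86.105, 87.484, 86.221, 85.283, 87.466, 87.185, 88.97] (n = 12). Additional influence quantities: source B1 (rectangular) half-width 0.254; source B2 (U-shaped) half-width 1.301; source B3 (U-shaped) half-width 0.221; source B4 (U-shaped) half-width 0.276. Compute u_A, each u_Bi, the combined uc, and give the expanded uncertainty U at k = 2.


mean = (87.048 + 87.202 + 86.729 + 88.537 + 87.542 + 86.105 + 87.484 + 86.221 + 85.283 + 87.466 + 87.185 + 88.97) / 12 = 87.14766667
s = sqrt(sum((x - mean)^2)/(n-1)) = 1.0105583
u_A = s / sqrt(n) = 1.0105583 / sqrt(12) = 0.29172305
u_B1 = 0.254 / sqrt(3) = 0.14664697
u_B2 = 1.301 / sqrt(2) = 0.91994592
u_B3 = 0.221 / sqrt(2) = 0.1562706
u_B4 = 0.276 / sqrt(2) = 0.19516147
uc = sqrt(0.29172305^2 + 0.14664697^2 + 0.91994592^2 + 0.1562706^2 + 0.19516147^2) = 1.0076789
U = k * uc = 2 * 1.0076789
U = 2.0154

2.0154


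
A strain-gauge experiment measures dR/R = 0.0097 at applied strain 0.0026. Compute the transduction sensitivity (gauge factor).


GF = (dR/R) / epsilon
= 0.0097 / 0.0026
= 3.7308

3.7308


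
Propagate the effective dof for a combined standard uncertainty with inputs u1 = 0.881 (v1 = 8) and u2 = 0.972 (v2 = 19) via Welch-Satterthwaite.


uc = sqrt(u1^2 + u2^2) = sqrt(0.881^2 + 0.972^2) = 1.3118479
v_eff = uc^4 / (u1^4/v1 + u2^4/v2)
= 1.3118479^4 / (0.881^4/8 + 0.972^4/19)
= 2.9616514 / 0.12228307
v_eff = 24.2196

24.2196


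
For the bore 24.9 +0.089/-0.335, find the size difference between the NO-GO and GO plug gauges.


GO = nominal - lower_tol (smallest hole = maximum material condition)
GO = 24.9 - 0.335 = 24.565
NO-GO = nominal + upper_tol (largest hole = least material condition)
NO-GO = 24.9 + 0.089 = 24.989
spread = NO-GO - GO = 24.989 - 24.565 = 0.4240

0.4240


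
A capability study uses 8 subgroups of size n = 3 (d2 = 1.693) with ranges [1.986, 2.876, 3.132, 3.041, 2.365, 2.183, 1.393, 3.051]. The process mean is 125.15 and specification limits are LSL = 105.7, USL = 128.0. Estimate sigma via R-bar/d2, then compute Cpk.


R_bar = (1.986 + 2.876 + 3.132 + 3.041 + 2.365 + 2.183 + 1.393 + 3.051) / 8 = 2.503375
sigma = R_bar / d2 = 2.503375 / 1.693 = 1.4786621
Cp = (USL - LSL)/(6*sigma) = (128.0 - 105.7)/(6*1.4786621) = 2.5135
Cpu = (128.0 - 125.15)/(3*1.4786621) = 0.6425
Cpl = (125.15 - 105.7)/(3*1.4786621) = 4.3846
Cpk = min(Cpu, Cpl) = 0.6425

0.6425


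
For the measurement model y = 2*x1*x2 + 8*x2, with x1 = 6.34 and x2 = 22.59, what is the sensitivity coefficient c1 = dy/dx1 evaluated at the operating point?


y = 2*x1*x2 + 8*x2
dy/dx1 = 2*x2
Evaluate at x2 = 22.59: c1 = 2 * 22.59
c1 = 45.1800

45.1800


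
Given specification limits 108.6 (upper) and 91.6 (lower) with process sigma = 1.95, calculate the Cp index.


Cp = (USL - LSL) / (6 * sigma)
= (108.6 - 91.6) / (6 * 1.95)
= 17.0000 / 11.7000
= 1.4530

1.4530


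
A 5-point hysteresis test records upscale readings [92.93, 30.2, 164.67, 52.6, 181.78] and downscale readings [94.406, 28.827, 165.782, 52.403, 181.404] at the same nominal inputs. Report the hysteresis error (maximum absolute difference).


|92.93 - 94.406| = 1.4760
|30.2 - 28.827| = 1.3730
|164.67 - 165.782| = 1.1120
|52.6 - 52.403| = 0.1970
|181.78 - 181.404| = 0.3760
hysteresis = max(diffs) = 1.4760

1.4760


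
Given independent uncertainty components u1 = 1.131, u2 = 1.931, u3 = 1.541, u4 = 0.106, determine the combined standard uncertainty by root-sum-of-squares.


uc = sqrt(1.131^2 + 1.931^2 + 1.541^2 + 0.106^2)
uc = sqrt(7.393839)
uc = 2.7192

2.7192


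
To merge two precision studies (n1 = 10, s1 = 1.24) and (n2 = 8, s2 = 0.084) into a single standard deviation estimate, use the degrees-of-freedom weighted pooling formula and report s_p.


s_p = sqrt(((n1-1)*s1^2 + (n2-1)*s2^2) / (n1+n2-2))
numerator = (10-1)*1.24^2 + (8-1)*0.084^2 = 13.8384 + 0.049392 = 13.887792
denominator = 10 + 8 - 2 = 16
s_p^2 = 13.887792 / 16 = 0.867987
s_p = sqrt(0.867987) = 0.9317

0.9317


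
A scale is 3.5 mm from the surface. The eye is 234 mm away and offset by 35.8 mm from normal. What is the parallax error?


error = h * offset / d
= 3.5 * 35.8 / 234
= 0.5355

0.5355


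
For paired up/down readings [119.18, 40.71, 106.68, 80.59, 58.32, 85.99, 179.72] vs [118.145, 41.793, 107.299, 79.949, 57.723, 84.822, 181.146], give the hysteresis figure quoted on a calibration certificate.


|119.18 - 118.145| = 1.0350
|40.71 - 41.793| = 1.0830
|106.68 - 107.299| = 0.6190
|80.59 - 79.949| = 0.6410
|58.32 - 57.723| = 0.5970
|85.99 - 84.822| = 1.1680
|179.72 - 181.146| = 1.4260
hysteresis = max(diffs) = 1.4260

1.4260


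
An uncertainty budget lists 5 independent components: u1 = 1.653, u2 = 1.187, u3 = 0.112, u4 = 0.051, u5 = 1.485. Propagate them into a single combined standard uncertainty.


uc = sqrt(1.653^2 + 1.187^2 + 0.112^2 + 0.051^2 + 1.485^2)
uc = sqrt(6.361748)
uc = 2.5223

2.5223


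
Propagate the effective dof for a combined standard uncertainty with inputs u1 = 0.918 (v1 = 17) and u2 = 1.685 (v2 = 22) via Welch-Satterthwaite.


uc = sqrt(u1^2 + u2^2) = sqrt(0.918^2 + 1.685^2) = 1.9188405
v_eff = uc^4 / (u1^4/v1 + u2^4/v2)
= 1.9188405^4 / (0.918^4/17 + 1.685^4/22)
= 13.556747 / 0.40819363
v_eff = 33.2116

33.2116


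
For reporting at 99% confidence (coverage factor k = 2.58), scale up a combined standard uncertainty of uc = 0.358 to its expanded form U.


U = k * uc
U = 2.58 * 0.358
U = 0.9236

0.9236


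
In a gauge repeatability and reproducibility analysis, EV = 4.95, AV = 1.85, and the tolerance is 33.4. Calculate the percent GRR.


GRR = sqrt(EV^2 + AV^2) = sqrt(4.95^2 + 1.85^2) = 5.284411
%GRR = GRR / tol * 100 = 5.284411 / 33.4 * 100
%GRR = 15.8216

15.8216


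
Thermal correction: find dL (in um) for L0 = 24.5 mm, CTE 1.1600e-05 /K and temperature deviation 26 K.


dL = L * alpha * dT
= 24.5 * 1.1600e-05 * 26
= 0.0073892 mm
dL_um = 0.0073892 * 1000 = 7.3892 um

7.3892


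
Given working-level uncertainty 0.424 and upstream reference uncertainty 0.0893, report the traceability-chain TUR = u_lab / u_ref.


TUR = u_lab / u_ref
= 0.424 / 0.0893
= 4.7480

4.7480


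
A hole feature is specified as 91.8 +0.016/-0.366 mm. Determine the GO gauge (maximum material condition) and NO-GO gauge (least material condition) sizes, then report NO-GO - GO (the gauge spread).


GO = nominal - lower_tol (smallest hole = maximum material condition)
GO = 91.8 - 0.366 = 91.434
NO-GO = nominal + upper_tol (largest hole = least material condition)
NO-GO = 91.8 + 0.016 = 91.816
spread = NO-GO - GO = 91.816 - 91.434 = 0.3820

0.3820
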